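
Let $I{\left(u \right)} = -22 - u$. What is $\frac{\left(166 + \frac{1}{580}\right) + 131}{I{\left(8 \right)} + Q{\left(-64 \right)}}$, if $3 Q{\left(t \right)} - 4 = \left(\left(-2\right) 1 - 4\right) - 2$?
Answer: $- \frac{516783}{54520} \approx -9.4788$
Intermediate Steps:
$Q{\left(t \right)} = - \frac{4}{3}$ ($Q{\left(t \right)} = \frac{4}{3} + \frac{\left(\left(-2\right) 1 - 4\right) - 2}{3} = \frac{4}{3} + \frac{\left(-2 - 4\right) - 2}{3} = \frac{4}{3} + \frac{-6 - 2}{3} = \frac{4}{3} + \frac{1}{3} \left(-8\right) = \frac{4}{3} - \frac{8}{3} = - \frac{4}{3}$)
$\frac{\left(166 + \frac{1}{580}\right) + 131}{I{\left(8 \right)} + Q{\left(-64 \right)}} = \frac{\left(166 + \frac{1}{580}\right) + 131}{\left(-22 - 8\right) - \frac{4}{3}} = \frac{\frac{96281}{580} + 131}{-30 - \frac{4}{3}} = \frac{1}{- \frac{94}{3}} \cdot \frac{172261}{580} = \left(- \frac{3}{94}\right) \frac{172261}{580} = - \frac{516783}{54520}$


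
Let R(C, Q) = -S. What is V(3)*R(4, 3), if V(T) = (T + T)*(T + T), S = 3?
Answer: -108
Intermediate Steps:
R(C, Q) = -3 (R(C, Q) = -1*3 = -3)
V(T) = 4*T**2 (V(T) = (2*T)*(2*T) = 4*T**2)
V(3)*R(4, 3) = (4*3**2)*(-3) = (4*9)*(-3) = 36*(-3) = -108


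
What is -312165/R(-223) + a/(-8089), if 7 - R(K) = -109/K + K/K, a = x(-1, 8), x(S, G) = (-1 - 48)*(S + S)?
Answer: -563098019197/9941381 ≈ -56642.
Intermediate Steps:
x(S, G) = -98*S
a = 98 (a = -98*(-1) = 98)
R(K) = 6 + 109/K (R(K) = 7 - (-109/K + K/K) = 7 - (-109/K + 1) = 7 - (1 - 109/K) = 7 + (-1 + 109/K) = 6 + 109/K)
-312165/R(-223) + a/(-8089) = -312165/(6 + 109/(-223)) + 98/(-8089) = -312165/(6 + 109*(-1/223)) + 98*(-1/8089) = -312165/(6 - 109/223) - 98/8089 = -312165/1229/223 - 98/8089 = -312165*223/1229 - 98/8089 = -69612795/1229 - 98/8089 = -563098019197/9941381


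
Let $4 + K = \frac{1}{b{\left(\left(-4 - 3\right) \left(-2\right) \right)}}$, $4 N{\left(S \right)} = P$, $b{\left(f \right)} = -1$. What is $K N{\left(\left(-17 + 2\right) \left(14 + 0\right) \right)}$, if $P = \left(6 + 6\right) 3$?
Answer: $-45$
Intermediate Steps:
$P = 36$ ($P = 12 \cdot 3 = 36$)
$N{\left(S \right)} = 9$ ($N{\left(S \right)} = \frac{1}{4} \cdot 36 = 9$)
$K = -5$ ($K = -4 + \frac{1}{-1} = -4 - 1 = -5$)
$K N{\left(\left(-17 + 2\right) \left(14 + 0\right) \right)} = \left(-5\right) 9 = -45$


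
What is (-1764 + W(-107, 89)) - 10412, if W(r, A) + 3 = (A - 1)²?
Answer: -4435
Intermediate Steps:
W(r, A) = -3 + (-1 + A)² (W(r, A) = -3 + (A - 1)² = -3 + (-1 + A)²)
(-1764 + W(-107, 89)) - 10412 = (-1764 + (-3 + (-1 + 89)²)) - 10412 = (-1764 + (-3 + 88²)) - 10412 = (-1764 + (-3 + 7744)) - 10412 = (-1764 + 7741) - 10412 = 5977 - 10412 = -4435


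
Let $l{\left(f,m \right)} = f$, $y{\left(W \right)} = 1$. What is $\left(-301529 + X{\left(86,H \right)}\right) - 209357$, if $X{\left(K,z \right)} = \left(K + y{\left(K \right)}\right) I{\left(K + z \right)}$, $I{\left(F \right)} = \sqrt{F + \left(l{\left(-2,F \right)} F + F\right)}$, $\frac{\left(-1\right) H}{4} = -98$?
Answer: $-510886$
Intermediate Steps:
$H = 392$ ($H = \left(-4\right) \left(-98\right) = 392$)
$I{\left(F \right)} = 0$ ($I{\left(F \right)} = \sqrt{F + \left(- 2 F + F\right)} = \sqrt{F - F} = \sqrt{0} = 0$)
$X{\left(K,z \right)} = 0$ ($X{\left(K,z \right)} = \left(K + 1\right) 0 = \left(1 + K\right) 0 = 0$)
$\left(-301529 + X{\left(86,H \right)}\right) - 209357 = \left(-301529 + 0\right) - 209357 = -301529 - 209357 = -510886$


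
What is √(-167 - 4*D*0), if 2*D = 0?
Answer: I*√167 ≈ 12.923*I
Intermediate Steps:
D = 0 (D = (½)*0 = 0)
√(-167 - 4*D*0) = √(-167 - 4*0*0) = √(-167 + 0*0) = √(-167 + 0) = √(-167) = I*√167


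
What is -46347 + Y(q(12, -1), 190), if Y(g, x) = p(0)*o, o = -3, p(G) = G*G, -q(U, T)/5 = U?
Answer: -46347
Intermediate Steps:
q(U, T) = -5*U
p(G) = G²
Y(g, x) = 0 (Y(g, x) = 0²*(-3) = 0*(-3) = 0)
-46347 + Y(q(12, -1), 190) = -46347 + 0 = -46347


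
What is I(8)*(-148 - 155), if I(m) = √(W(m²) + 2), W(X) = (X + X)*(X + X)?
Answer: -303*√16386 ≈ -38786.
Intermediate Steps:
W(X) = 4*X² (W(X) = (2*X)*(2*X) = 4*X²)
I(m) = √(2 + 4*m⁴) (I(m) = √(4*(m²)² + 2) = √(4*m⁴ + 2) = √(2 + 4*m⁴))
I(8)*(-148 - 155) = √(2 + 4*8⁴)*(-148 - 155) = √(2 + 4*4096)*(-303) = √(2 + 16384)*(-303) = √16386*(-303) = -303*√16386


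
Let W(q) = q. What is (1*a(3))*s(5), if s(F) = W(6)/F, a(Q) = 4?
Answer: 24/5 ≈ 4.8000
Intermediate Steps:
s(F) = 6/F
(1*a(3))*s(5) = (1*4)*(6/5) = 4*(6*(⅕)) = 4*(6/5) = 24/5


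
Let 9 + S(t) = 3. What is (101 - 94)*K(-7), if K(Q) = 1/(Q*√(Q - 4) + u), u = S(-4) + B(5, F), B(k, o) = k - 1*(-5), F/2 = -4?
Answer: 28/555 + 49*I*√11/555 ≈ 0.05045 + 0.29282*I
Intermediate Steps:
S(t) = -6 (S(t) = -9 + 3 = -6)
F = -8 (F = 2*(-4) = -8)
B(k, o) = 5 + k (B(k, o) = k + 5 = 5 + k)
u = 4 (u = -6 + (5 + 5) = -6 + 10 = 4)
K(Q) = 1/(4 + Q*√(-4 + Q)) (K(Q) = 1/(Q*√(Q - 4) + 4) = 1/(Q*√(-4 + Q) + 4) = 1/(4 + Q*√(-4 + Q)))
(101 - 94)*K(-7) = (101 - 94)/(4 - 7*√(-4 - 7)) = 7/(4 - 7*I*√11)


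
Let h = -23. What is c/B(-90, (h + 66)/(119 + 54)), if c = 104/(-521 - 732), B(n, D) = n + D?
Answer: 17992/19455331 ≈ 0.00092478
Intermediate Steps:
B(n, D) = D + n
c = -104/1253 (c = 104/(-1253) = 104*(-1/1253) = -104/1253 ≈ -0.083001)
c/B(-90, (h + 66)/(119 + 54)) = -104/(1253*((-23 + 66)/(119 + 54) - 90)) = -104/(1253*(43/173 - 90)) = -104/(1253*(-15527/173)) = -104/1253*(-173/15527) = 17992/19455331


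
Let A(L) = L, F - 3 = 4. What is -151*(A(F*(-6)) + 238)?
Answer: -29596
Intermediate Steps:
F = 7 (F = 3 + 4 = 7)
-151*(A(F*(-6)) + 238) = -151*(7*(-6) + 238) = -151*(-42 + 238) = -151*196 = -29596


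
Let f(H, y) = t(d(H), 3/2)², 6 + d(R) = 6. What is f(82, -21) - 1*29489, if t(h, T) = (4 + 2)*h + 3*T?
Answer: -117875/4 ≈ -29469.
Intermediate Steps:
d(R) = 0 (d(R) = -6 + 6 = 0)
t(h, T) = 3*T + 6*h (t(h, T) = 6*h + 3*T = 3*T + 6*h)
f(H, y) = 81/4 (f(H, y) = (3*(3/2) + 6*0)² = (3*(3*(½)) + 0)² = (3*(3/2) + 0)² = (9/2 + 0)² = (9/2)² = 81/4)
f(82, -21) - 1*29489 = 81/4 - 1*29489 = 81/4 - 29489 = -117875/4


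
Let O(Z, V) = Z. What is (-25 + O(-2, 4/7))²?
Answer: 729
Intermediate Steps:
(-25 + O(-2, 4/7))² = (-25 - 2)² = (-27)² = 729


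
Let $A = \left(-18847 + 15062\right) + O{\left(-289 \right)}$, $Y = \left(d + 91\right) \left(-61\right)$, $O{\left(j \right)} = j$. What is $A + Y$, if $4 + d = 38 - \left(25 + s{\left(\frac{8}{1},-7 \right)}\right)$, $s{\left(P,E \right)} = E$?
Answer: $-10601$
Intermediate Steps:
$d = 16$ ($d = -4 + \left(38 - 18\right) = -4 + 20 = 16$)
$Y = -6527$ ($Y = \left(16 + 91\right) \left(-61\right) = 107 \left(-61\right) = -6527$)
$A = -4074$ ($A = \left(-18847 + 15062\right) - 289 = -3785 - 289 = -4074$)
$A + Y = -4074 - 6527 = -10601$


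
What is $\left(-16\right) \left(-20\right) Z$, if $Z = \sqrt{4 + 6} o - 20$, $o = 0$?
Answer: $-6400$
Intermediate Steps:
$Z = -20$ ($Z = \sqrt{4 + 6} \cdot 0 - 20 = \sqrt{10} \cdot 0 - 20 = 0 - 20 = -20$)
$\left(-16\right) \left(-20\right) Z = \left(-16\right) \left(-20\right) \left(-20\right) = 320 \left(-20\right) = -6400$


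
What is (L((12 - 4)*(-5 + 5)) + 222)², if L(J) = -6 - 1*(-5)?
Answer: 48841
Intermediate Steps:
L(J) = -1 (L(J) = -6 + 5 = -1)
(L((12 - 4)*(-5 + 5)) + 222)² = (-1 + 222)² = 221² = 48841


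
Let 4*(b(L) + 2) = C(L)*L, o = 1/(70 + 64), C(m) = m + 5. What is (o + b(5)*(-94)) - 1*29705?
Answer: -4112727/134 ≈ -30692.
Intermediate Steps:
C(m) = 5 + m
o = 1/134 ≈ 0.0074627
b(L) = -2 + L*(5 + L)/4 (b(L) = -2 + ((5 + L)*L)/4 = -2 + (L*(5 + L))/4 = -2 + L*(5 + L)/4)
(o + b(5)*(-94)) - 1*29705 = (1/134 + (-2 + (1/4)*5*(5 + 5))*(-94)) - 1*29705 = (1/134 + (-2 + (1/4)*5*10)*(-94)) - 29705 = (1/134 + (-2 + 25/2)*(-94)) - 29705 = (1/134 + (21/2)*(-94)) - 29705 = (1/134 - 987) - 29705 = -132257/134 - 29705 = -4112727/134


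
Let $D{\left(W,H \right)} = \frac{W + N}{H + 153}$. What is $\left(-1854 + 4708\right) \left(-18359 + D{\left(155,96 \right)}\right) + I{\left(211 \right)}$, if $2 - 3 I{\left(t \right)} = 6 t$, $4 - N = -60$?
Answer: $- \frac{13046229800}{249} \approx -5.2394 \cdot 10^{7}$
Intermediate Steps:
$N = 64$ ($N = 4 - -60 = 4 + 60 = 64$)
$D{\left(W,H \right)} = \frac{64 + W}{153 + H}$ ($D{\left(W,H \right)} = \frac{W + 64}{H + 153} = \frac{64 + W}{153 + H}$)
$I{\left(t \right)} = \frac{2}{3} - 2 t$ ($I{\left(t \right)} = \frac{2}{3} - \frac{6 t}{3} = \frac{2}{3} - 2 t$)
$\left(-1854 + 4708\right) \left(-18359 + D{\left(155,96 \right)}\right) + I{\left(211 \right)} = \left(-1854 + 4708\right) \left(-18359 + \frac{64 + 155}{153 + 96}\right) + \left(\frac{2}{3} - 422\right) = 2854 \left(-18359 + \frac{1}{249} \cdot 219\right) + \left(\frac{2}{3} - 422\right) = 2854 \left(-18359 + \frac{1}{249} \cdot 219\right) - \frac{1264}{3} = 2854 \left(-18359 + \frac{73}{83}\right) - \frac{1264}{3} = 2854 \left(- \frac{1523724}{83}\right) - \frac{1264}{3} = - \frac{4348708296}{83} - \frac{1264}{3} = - \frac{13046229800}{249}$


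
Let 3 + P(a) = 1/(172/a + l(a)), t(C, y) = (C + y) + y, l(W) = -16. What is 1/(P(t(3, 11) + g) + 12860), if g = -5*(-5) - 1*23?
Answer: 260/3342793 ≈ 7.7779e-5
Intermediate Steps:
g = 2 (g = 25 - 23 = 2)
t(C, y) = C + 2*y
P(a) = -3 + 1/(-16 + 172/a) (P(a) = -3 + 1/(172/a - 16) = -3 + 1/(-16 + 172/a))
1/(P(t(3, 11) + g) + 12860) = 1/((-516 + 49*((3 + 2*11) + 2))/(4*(43 - 4*((3 + 2*11) + 2))) + 12860) = 1/((-516 + 49*((3 + 22) + 2))/(4*(43 - 4*((3 + 22) + 2))) + 12860) = 1/((-516 + 49*(25 + 2))/(4*(43 - 4*(25 + 2))) + 12860) = 1/((-516 + 49*27)/(4*(43 - 4*27)) + 12860) = 1/((-516 + 1323)/(4*(43 - 108)) + 12860) = 1/((¼)*807/(-65) + 12860) = 1/((¼)*(-1/65)*807 + 12860) = 1/(-807/260 + 12860) = 1/(3342793/260) = 260/3342793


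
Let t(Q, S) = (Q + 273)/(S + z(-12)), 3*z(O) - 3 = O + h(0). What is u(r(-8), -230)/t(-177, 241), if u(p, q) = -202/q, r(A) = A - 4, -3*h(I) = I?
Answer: 12019/5520 ≈ 2.1774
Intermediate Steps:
h(I) = -I/3
r(A) = -4 + A
z(O) = 1 + O/3 (z(O) = 1 + (O - 1/3*0)/3 = 1 + (O + 0)/3 = 1 + O/3)
t(Q, S) = (273 + Q)/(-3 + S) (t(Q, S) = (Q + 273)/(S + (1 + (1/3)*(-12))) = (273 + Q)/(S + (1 - 4)) = (273 + Q)/(S - 3) = (273 + Q)/(-3 + S))
u(r(-8), -230)/t(-177, 241) = (-202/(-230))/(((273 - 177)/(-3 + 241))) = (-202*(-1/230))/((96/238)) = 101/(115*(((1/238)*96))) = 101/(115*(48/119)) = (101/115)*(119/48) = 12019/5520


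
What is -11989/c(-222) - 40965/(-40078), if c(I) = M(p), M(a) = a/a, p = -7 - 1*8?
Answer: -480454177/40078 ≈ -11988.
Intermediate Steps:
p = -15 (p = -7 - 8 = -15)
M(a) = 1
c(I) = 1
-11989/c(-222) - 40965/(-40078) = -11989/1 - 40965/(-40078) = -11989*1 - 40965*(-1/40078) = -11989 + 40965/40078 = -480454177/40078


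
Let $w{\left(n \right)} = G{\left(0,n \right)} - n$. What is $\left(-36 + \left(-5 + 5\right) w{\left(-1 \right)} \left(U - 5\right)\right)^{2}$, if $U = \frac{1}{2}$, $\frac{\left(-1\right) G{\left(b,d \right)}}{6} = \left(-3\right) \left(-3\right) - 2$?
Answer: $1296$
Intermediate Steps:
$G{\left(b,d \right)} = -42$ ($G{\left(b,d \right)} = - 6 \left(\left(-3\right) \left(-3\right) - 2\right) = - 6 \left(9 - 2\right) = \left(-6\right) 7 = -42$)
$U = \frac{1}{2} \approx 0.5$
$w{\left(n \right)} = -42 - n$
$\left(-36 + \left(-5 + 5\right) w{\left(-1 \right)} \left(U - 5\right)\right)^{2} = \left(-36 + \left(-5 + 5\right) \left(-42 - -1\right) \left(\frac{1}{2} - 5\right)\right)^{2} = \left(-36 + 0 \left(-42 + 1\right) \left(- \frac{9}{2}\right)\right)^{2} = \left(-36 + 0 \left(-41\right) \left(- \frac{9}{2}\right)\right)^{2} = \left(-36 + 0 \left(- \frac{9}{2}\right)\right)^{2} = \left(-36 + 0\right)^{2} = \left(-36\right)^{2} = 1296$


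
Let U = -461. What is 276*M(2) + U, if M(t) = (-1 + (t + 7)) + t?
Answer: 2299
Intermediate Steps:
M(t) = 6 + 2*t (M(t) = (-1 + (7 + t)) + t = (6 + t) + t = 6 + 2*t)
276*M(2) + U = 276*(6 + 2*2) - 461 = 276*(6 + 4) - 461 = 276*10 - 461 = 2760 - 461 = 2299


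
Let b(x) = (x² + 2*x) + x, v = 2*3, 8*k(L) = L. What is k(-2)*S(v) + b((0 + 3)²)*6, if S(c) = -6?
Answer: 1299/2 ≈ 649.50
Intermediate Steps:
k(L) = L/8
v = 6
b(x) = x² + 3*x
k(-2)*S(v) + b((0 + 3)²)*6 = ((⅛)*(-2))*(-6) + ((0 + 3)²*(3 + (0 + 3)²))*6 = -¼*(-6) + (3²*(3 + 3²))*6 = 3/2 + (9*(3 + 9))*6 = 3/2 + (9*12)*6 = 3/2 + 108*6 = 3/2 + 648 = 1299/2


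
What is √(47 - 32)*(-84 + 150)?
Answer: 66*√15 ≈ 255.62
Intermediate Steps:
√(47 - 32)*(-84 + 150) = √15*66 = 66*√15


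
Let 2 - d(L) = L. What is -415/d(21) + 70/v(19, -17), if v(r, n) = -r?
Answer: 345/19 ≈ 18.158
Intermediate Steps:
d(L) = 2 - L
-415/d(21) + 70/v(19, -17) = -415/(2 - 1*21) + 70/((-1*19)) = -415/(2 - 21) + 70/(-19) = -415/(-19) + 70*(-1/19) = -415*(-1/19) - 70/19 = 415/19 - 70/19 = 345/19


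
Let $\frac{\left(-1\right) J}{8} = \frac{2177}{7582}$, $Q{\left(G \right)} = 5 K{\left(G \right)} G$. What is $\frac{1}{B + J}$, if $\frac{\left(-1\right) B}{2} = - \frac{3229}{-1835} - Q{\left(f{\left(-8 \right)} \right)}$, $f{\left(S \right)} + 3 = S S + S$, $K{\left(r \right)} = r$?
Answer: $\frac{6956485}{195367202192} \approx 3.5607 \cdot 10^{-5}$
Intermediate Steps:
$f{\left(S \right)} = -3 + S + S^{2}$ ($f{\left(S \right)} = -3 + \left(S S + S\right) = -3 + \left(S^{2} + S\right) = -3 + \left(S + S^{2}\right) = -3 + S + S^{2}$)
$Q{\left(G \right)} = 5 G^{2}$ ($Q{\left(G \right)} = 5 G G = 5 G^{2}$)
$B = \frac{51538692}{1835}$ ($B = - 2 \left(- \frac{3229}{-1835} - 5 \left(-3 - 8 + \left(-8\right)^{2}\right)^{2}\right) = - 2 \left(\left(-3229\right) \left(- \frac{1}{1835}\right) - 5 \left(-3 - 8 + 64\right)^{2}\right) = - 2 \left(\frac{3229}{1835} - 5 \cdot 53^{2}\right) = - 2 \left(\frac{3229}{1835} - 5 \cdot 2809\right) = - 2 \left(\frac{3229}{1835} - 14045\right) = \left(-2\right) \left(- \frac{25769346}{1835}\right) = \frac{51538692}{1835} \approx 28086.0$)
$J = - \frac{8708}{3791}$ ($J = - 8 \cdot \frac{2177}{7582} = - 8 \cdot 2177 \cdot \frac{1}{7582} = \left(-8\right) \frac{2177}{7582} = - \frac{8708}{3791} \approx -2.297$)
$\frac{1}{B + J} = \frac{1}{\frac{51538692}{1835} - \frac{8708}{3791}} = \frac{1}{\frac{195367202192}{6956485}} = \frac{6956485}{195367202192}$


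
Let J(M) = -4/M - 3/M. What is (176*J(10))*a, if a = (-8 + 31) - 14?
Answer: -5544/5 ≈ -1108.8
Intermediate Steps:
J(M) = -7/M
a = 9 (a = 23 - 14 = 9)
(176*J(10))*a = (176*(-7/10))*9 = -616/5*9 = -5544/5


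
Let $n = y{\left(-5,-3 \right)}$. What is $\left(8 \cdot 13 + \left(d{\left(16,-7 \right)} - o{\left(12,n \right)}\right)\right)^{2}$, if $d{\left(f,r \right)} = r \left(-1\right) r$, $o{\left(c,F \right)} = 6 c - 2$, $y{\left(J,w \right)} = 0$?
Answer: $225$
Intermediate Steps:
$n = 0$
$o{\left(c,F \right)} = -2 + 6 c$
$d{\left(f,r \right)} = - r^{2}$ ($d{\left(f,r \right)} = - r r = - r^{2}$)
$\left(8 \cdot 13 + \left(d{\left(16,-7 \right)} - o{\left(12,n \right)}\right)\right)^{2} = \left(8 \cdot 13 - \left(47 + 72\right)\right)^{2} = \left(104 - 119\right)^{2} = \left(-15\right)^{2} = 225$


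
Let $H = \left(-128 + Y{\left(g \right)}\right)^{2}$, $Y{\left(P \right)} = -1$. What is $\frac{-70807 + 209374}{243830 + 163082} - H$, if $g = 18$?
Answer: $- \frac{36210075}{2176} \approx -16641.0$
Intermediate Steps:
$H = 16641$ ($H = \left(-128 - 1\right)^{2} = \left(-129\right)^{2} = 16641$)
$\frac{-70807 + 209374}{243830 + 163082} - H = \frac{-70807 + 209374}{243830 + 163082} - 16641 = \frac{138567}{406912} - 16641 = 138567 \cdot \frac{1}{406912} - 16641 = \frac{741}{2176} - 16641 = - \frac{36210075}{2176}$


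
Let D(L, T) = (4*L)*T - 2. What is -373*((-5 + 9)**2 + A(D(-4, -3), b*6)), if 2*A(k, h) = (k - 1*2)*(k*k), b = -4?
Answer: -17369864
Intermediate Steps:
D(L, T) = -2 + 4*L*T (D(L, T) = 4*L*T - 2 = -2 + 4*L*T)
A(k, h) = k**2*(-2 + k)/2 (A(k, h) = ((k - 1*2)*(k*k))/2 = ((k - 2)*k**2)/2 = ((-2 + k)*k**2)/2 = (k**2*(-2 + k))/2 = k**2*(-2 + k)/2)
-373*((-5 + 9)**2 + A(D(-4, -3), b*6)) = -373*((-5 + 9)**2 + (-2 + 4*(-4)*(-3))**2*(-2 + (-2 + 4*(-4)*(-3)))/2) = -373*(4**2 + (-2 + 48)**2*(-2 + (-2 + 48))/2) = -373*(16 + (1/2)*46**2*(-2 + 46)) = -373*(16 + (1/2)*2116*44) = -373*(16 + 46552) = -373*46568 = -17369864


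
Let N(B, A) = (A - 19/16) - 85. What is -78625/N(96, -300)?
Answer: 34000/167 ≈ 203.59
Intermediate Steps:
N(B, A) = -1379/16 + A (N(B, A) = (A - 19*1/16) - 85 = (A - 19/16) - 85 = (-19/16 + A) - 85 = -1379/16 + A)
-78625/N(96, -300) = -78625/(-1379/16 - 300) = -78625/(-6179/16) = -78625*(-16/6179) = 34000/167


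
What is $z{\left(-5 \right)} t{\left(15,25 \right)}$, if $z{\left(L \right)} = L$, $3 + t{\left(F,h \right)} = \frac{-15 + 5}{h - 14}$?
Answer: $\frac{215}{11} \approx 19.545$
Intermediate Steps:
$t{\left(F,h \right)} = -3 - \frac{10}{-14 + h}$ ($t{\left(F,h \right)} = -3 + \frac{-15 + 5}{h - 14} = -3 - \frac{10}{-14 + h}$)
$z{\left(-5 \right)} t{\left(15,25 \right)} = - 5 \frac{32 - 75}{-14 + 25} = - 5 \frac{32 - 75}{11} = - 5 \cdot \frac{1}{11} \left(-43\right) = \left(-5\right) \left(- \frac{43}{11}\right) = \frac{215}{11}$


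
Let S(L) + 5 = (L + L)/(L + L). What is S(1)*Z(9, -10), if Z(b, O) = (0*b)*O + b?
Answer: -36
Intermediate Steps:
Z(b, O) = b (Z(b, O) = 0*O + b = 0 + b = b)
S(L) = -4 (S(L) = -5 + (L + L)/(L + L) = -5 + (2*L)/((2*L)) = -5 + (2*L)*(1/(2*L)) = -5 + 1 = -4)
S(1)*Z(9, -10) = -4*9 = -36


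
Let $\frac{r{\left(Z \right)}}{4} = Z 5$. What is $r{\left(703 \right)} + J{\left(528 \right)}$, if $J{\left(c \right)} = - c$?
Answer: $13532$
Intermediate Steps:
$r{\left(Z \right)} = 20 Z$ ($r{\left(Z \right)} = 4 Z 5 = 4 \cdot 5 Z = 20 Z$)
$r{\left(703 \right)} + J{\left(528 \right)} = 20 \cdot 703 - 528 = 14060 - 528 = 13532$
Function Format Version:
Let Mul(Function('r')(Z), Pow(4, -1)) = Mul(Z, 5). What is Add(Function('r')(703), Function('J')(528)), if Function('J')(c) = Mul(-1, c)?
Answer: 13532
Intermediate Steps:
Function('r')(Z) = Mul(20, Z) (Function('r')(Z) = Mul(4, Mul(Z, 5)) = Mul(4, Mul(5, Z)) = Mul(20, Z))
Add(Function('r')(703), Function('J')(528)) = Add(Mul(20, 703), Mul(-1, 528)) = Add(14060, -528) = 13532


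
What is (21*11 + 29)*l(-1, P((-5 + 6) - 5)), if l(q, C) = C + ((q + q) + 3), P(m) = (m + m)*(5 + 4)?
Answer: -18460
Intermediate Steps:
P(m) = 18*m (P(m) = (2*m)*9 = 18*m)
l(q, C) = 3 + C + 2*q (l(q, C) = C + (2*q + 3) = C + (3 + 2*q) = 3 + C + 2*q)
(21*11 + 29)*l(-1, P((-5 + 6) - 5)) = (21*11 + 29)*(3 + 18*((-5 + 6) - 5) + 2*(-1)) = (231 + 29)*(3 + 18*(1 - 5) - 2) = 260*(3 + 18*(-4) - 2) = 260*(3 - 72 - 2) = 260*(-71) = -18460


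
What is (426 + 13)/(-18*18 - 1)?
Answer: -439/325 ≈ -1.3508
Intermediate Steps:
(426 + 13)/(-18*18 - 1) = 439/(-324 - 1) = 439/(-325) = 439*(-1/325) = -439/325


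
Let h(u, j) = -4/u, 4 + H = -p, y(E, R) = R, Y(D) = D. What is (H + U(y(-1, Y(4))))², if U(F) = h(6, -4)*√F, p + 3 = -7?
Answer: 196/9 ≈ 21.778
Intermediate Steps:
p = -10 (p = -3 - 7 = -10)
H = 6 (H = -4 - 1*(-10) = -4 + 10 = 6)
U(F) = -2*√F/3 (U(F) = (-4/6)*√F = (-4*⅙)*√F = -2*√F/3)
(H + U(y(-1, Y(4))))² = (6 - 2*√4/3)² = (6 - ⅔*2)² = (6 - 4/3)² = (14/3)² = 196/9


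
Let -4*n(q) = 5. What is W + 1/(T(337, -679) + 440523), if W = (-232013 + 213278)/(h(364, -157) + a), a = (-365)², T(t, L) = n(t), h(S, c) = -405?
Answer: -6602433733/46808079068 ≈ -0.14105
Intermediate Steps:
n(q) = -5/4 (n(q) = -¼*5 = -5/4)
T(t, L) = -5/4
a = 133225
W = -3747/26564 (W = (-232013 + 213278)/(-405 + 133225) = -18735/132820 = -18735*1/132820 = -3747/26564 ≈ -0.14106)
W + 1/(T(337, -679) + 440523) = -3747/26564 + 1/(-5/4 + 440523) = -3747/26564 + 1/(1762087/4) = -3747/26564 + 4/1762087 = -6602433733/46808079068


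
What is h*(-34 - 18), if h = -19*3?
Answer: 2964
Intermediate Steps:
h = -57
h*(-34 - 18) = -57*(-34 - 18) = -57*(-52) = 2964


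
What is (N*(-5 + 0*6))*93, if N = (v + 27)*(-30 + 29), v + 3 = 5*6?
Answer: 25110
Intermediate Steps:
v = 27 (v = -3 + 5*6 = -3 + 30 = 27)
N = -54 (N = (27 + 27)*(-30 + 29) = 54*(-1) = -54)
(N*(-5 + 0*6))*93 = -54*(-5 + 0*6)*93 = -54*(-5 + 0)*93 = -54*(-5)*93 = 270*93 = 25110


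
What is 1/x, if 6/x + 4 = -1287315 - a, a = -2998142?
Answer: 1710823/6 ≈ 2.8514e+5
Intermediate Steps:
x = 6/1710823 (x = 6/(-4 + (-1287315 - 1*(-2998142))) = 6/(-4 + (-1287315 + 2998142)) = 6/(-4 + 1710827) = 6/1710823 ≈ 3.5071e-6)
1/x = 1/(6/1710823) = 1710823/6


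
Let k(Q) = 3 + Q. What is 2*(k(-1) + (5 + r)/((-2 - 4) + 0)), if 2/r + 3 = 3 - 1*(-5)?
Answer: 11/5 ≈ 2.2000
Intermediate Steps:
r = 2/5 (r = 2/(-3 + (3 - 1*(-5))) = 2/(-3 + (3 + 5)) = 2/(-3 + 8) = 2/5 ≈ 0.40000)
2*(k(-1) + (5 + r)/((-2 - 4) + 0)) = 2*((3 - 1) + (5 + 2/5)/((-2 - 4) + 0)) = 2*(2 + 27/(5*(-6 + 0))) = 2*(2 + (27/5)/(-6)) = 2*(2 + (27/5)*(-1/6)) = 2*(2 - 9/10) = 2*(11/10) = 11/5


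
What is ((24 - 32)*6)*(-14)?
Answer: 672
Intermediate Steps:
((24 - 32)*6)*(-14) = -8*6*(-14) = -48*(-14) = 672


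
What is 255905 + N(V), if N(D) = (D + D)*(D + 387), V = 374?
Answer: 825133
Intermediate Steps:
N(D) = 2*D*(387 + D) (N(D) = (2*D)*(387 + D) = 2*D*(387 + D))
255905 + N(V) = 255905 + 2*374*(387 + 374) = 255905 + 2*374*761 = 255905 + 569228 = 825133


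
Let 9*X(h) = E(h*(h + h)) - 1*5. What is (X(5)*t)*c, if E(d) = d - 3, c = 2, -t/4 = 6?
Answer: -224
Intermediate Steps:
t = -24 (t = -4*6 = -24)
E(d) = -3 + d
X(h) = -8/9 + 2*h**2/9 (X(h) = ((-3 + h*(h + h)) - 1*5)/9 = ((-3 + h*(2*h)) - 5)/9 = ((-3 + 2*h**2) - 5)/9 = (-8 + 2*h**2)/9 = -8/9 + 2*h**2/9)
(X(5)*t)*c = ((-8/9 + (2/9)*5**2)*(-24))*2 = ((-8/9 + (2/9)*25)*(-24))*2 = ((-8/9 + 50/9)*(-24))*2 = ((14/3)*(-24))*2 = -112*2 = -224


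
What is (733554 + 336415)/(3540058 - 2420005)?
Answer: 1069969/1120053 ≈ 0.95528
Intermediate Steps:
(733554 + 336415)/(3540058 - 2420005) = 1069969/1120053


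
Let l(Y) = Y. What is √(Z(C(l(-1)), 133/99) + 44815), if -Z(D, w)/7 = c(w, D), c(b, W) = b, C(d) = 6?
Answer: √48793294/33 ≈ 211.67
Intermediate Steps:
Z(D, w) = -7*w
√(Z(C(l(-1)), 133/99) + 44815) = √(-931/99 + 44815) = √(4435754/99) = √48793294/33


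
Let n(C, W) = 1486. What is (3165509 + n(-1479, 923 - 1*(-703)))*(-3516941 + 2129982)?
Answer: -4392492218205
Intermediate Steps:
(3165509 + n(-1479, 923 - 1*(-703)))*(-3516941 + 2129982) = (3165509 + 1486)*(-3516941 + 2129982) = 3166995*(-1386959) = -4392492218205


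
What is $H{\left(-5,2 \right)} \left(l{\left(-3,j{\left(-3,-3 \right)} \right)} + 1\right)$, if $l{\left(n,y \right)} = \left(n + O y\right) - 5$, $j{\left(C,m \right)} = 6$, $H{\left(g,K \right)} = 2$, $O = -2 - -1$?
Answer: $-26$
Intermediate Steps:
$O = -1$ ($O = -2 + 1 = -1$)
$l{\left(n,y \right)} = -5 + n - y$ ($l{\left(n,y \right)} = \left(n - y\right) - 5 = -5 + n - y$)
$H{\left(-5,2 \right)} \left(l{\left(-3,j{\left(-3,-3 \right)} \right)} + 1\right) = 2 \left(\left(-5 - 3 - 6\right) + 1\right) = 2 \left(-14 + 1\right) = 2 \left(-13\right) = -26$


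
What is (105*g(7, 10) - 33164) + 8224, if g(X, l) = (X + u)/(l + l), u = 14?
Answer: -99319/4 ≈ -24830.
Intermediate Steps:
g(X, l) = (14 + X)/(2*l) (g(X, l) = (X + 14)/(l + l) = (14 + X)/((2*l)) = (14 + X)*(1/(2*l)) = (14 + X)/(2*l))
(105*g(7, 10) - 33164) + 8224 = (105*((½)*(14 + 7)/10) - 33164) + 8224 = (105*((½)*(⅒)*21) - 33164) + 8224 = (105*(21/20) - 33164) + 8224 = (441/4 - 33164) + 8224 = -132215/4 + 8224 = -99319/4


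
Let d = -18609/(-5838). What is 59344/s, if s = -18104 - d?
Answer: -115483424/35236587 ≈ -3.2774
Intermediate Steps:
d = 6203/1946 (d = -18609*(-1/5838) = 6203/1946 ≈ 3.1876)
s = -35236587/1946 (s = -18104 - 1*6203/1946 = -18104 - 6203/1946 = -35236587/1946 ≈ -18107.)
59344/s = 59344/(-35236587/1946) = 59344*(-1946/35236587) = -115483424/35236587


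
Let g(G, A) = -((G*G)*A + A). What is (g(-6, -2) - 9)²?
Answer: 4225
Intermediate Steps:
g(G, A) = -A - A*G² (g(G, A) = -(G²*A + A) = -(A*G² + A) = -(A + A*G²) = -A - A*G²)
(g(-6, -2) - 9)² = (-1*(-2)*(1 + (-6)²) - 9)² = (-1*(-2)*(1 + 36) - 9)² = (-1*(-2)*37 - 9)² = (74 - 9)² = 65² = 4225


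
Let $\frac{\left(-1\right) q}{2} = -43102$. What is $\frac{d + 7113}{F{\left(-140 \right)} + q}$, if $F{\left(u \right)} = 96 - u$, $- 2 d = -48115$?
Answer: $\frac{62341}{172880} \approx 0.3606$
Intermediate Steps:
$q = 86204$ ($q = \left(-2\right) \left(-43102\right) = 86204$)
$d = \frac{48115}{2}$ ($d = \left(- \frac{1}{2}\right) \left(-48115\right) = \frac{48115}{2} \approx 24058.0$)
$\frac{d + 7113}{F{\left(-140 \right)} + q} = \frac{\frac{48115}{2} + 7113}{\left(96 - -140\right) + 86204} = \frac{62341}{2 \left(\left(96 + 140\right) + 86204\right)} = \frac{62341}{2 \left(236 + 86204\right)} = \frac{62341}{2 \cdot 86440} = \frac{62341}{2} \cdot \frac{1}{86440} = \frac{62341}{172880}$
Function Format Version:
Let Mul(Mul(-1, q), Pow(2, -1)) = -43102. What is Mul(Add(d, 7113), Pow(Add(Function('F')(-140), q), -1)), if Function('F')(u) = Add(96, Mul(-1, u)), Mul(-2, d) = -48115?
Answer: Rational(62341, 172880) ≈ 0.36060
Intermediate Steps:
q = 86204 (q = Mul(-2, -43102) = 86204)
d = Rational(48115, 2) (d = Mul(Rational(-1, 2), -48115) = Rational(48115, 2) ≈ 24058.)
Mul(Add(d, 7113), Pow(Add(Function('F')(-140), q), -1)) = Mul(Add(Rational(48115, 2), 7113), Pow(Add(Add(96, Mul(-1, -140)), 86204), -1)) = Mul(Rational(62341, 2), Pow(Add(Add(96, 140), 86204), -1)) = Mul(Rational(62341, 2), Pow(Add(236, 86204), -1)) = Mul(Rational(62341, 2), Pow(86440, -1)) = Mul(Rational(62341, 2), Rational(1, 86440)) = Rational(62341, 172880)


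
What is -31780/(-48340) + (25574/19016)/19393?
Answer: 293024461495/445667352548 ≈ 0.65750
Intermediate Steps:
-31780/(-48340) + (25574/19016)/19393 = -31780*(-1/48340) + (25574*(1/19016))*(1/19393) = 1589/2417 + (12787/9508)*(1/19393) = 1589/2417 + 12787/184388644 = 293024461495/445667352548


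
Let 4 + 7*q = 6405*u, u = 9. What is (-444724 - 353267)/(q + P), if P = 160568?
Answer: -5585937/1181617 ≈ -4.7274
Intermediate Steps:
q = 57641/7 (q = -4/7 + (6405*9)/7 = -4/7 + (1/7)*57645 = -4/7 + 8235 = 57641/7 ≈ 8234.4)
(-444724 - 353267)/(q + P) = (-444724 - 353267)/(57641/7 + 160568) = -797991/1181617/7 = -797991*7/1181617 = -5585937/1181617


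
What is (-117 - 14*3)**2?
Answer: 25281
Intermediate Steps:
(-117 - 14*3)**2 = (-117 - 42)**2 = (-159)**2 = 25281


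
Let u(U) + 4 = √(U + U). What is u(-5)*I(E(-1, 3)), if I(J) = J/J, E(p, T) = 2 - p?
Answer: -4 + I*√10 ≈ -4.0 + 3.1623*I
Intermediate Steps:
u(U) = -4 + √2*√U (u(U) = -4 + √(U + U) = -4 + √(2*U) = -4 + √2*√U)
I(J) = 1
u(-5)*I(E(-1, 3)) = (-4 + √2*√(-5))*1 = (-4 + √2*(I*√5))*1 = (-4 + I*√10)*1 = -4 + I*√10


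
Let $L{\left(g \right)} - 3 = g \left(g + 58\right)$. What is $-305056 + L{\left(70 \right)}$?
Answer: $-296093$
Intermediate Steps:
$L{\left(g \right)} = 3 + g \left(58 + g\right)$ ($L{\left(g \right)} = 3 + g \left(g + 58\right) = 3 + g \left(58 + g\right)$)
$-305056 + L{\left(70 \right)} = -305056 + \left(3 + 70^{2} + 58 \cdot 70\right) = -305056 + \left(3 + 4900 + 4060\right) = -305056 + 8963 = -296093$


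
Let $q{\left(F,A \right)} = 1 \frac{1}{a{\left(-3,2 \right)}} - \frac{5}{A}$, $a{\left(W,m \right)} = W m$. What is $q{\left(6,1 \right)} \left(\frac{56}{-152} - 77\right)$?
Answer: $\frac{7595}{19} \approx 399.74$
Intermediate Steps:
$q{\left(F,A \right)} = - \frac{1}{6} - \frac{5}{A}$ ($q{\left(F,A \right)} = 1 \frac{1}{\left(-3\right) 2} - \frac{5}{A} = 1 \frac{1}{-6} - \frac{5}{A} = 1 \left(- \frac{1}{6}\right) - \frac{5}{A} = - \frac{1}{6} - \frac{5}{A}$)
$q{\left(6,1 \right)} \left(\frac{56}{-152} - 77\right) = \frac{-30 - 1}{6 \cdot 1} \left(\frac{56}{-152} - 77\right) = \frac{1}{6} \cdot 1 \left(-30 - 1\right) \left(56 \left(- \frac{1}{152}\right) - 77\right) = \frac{1}{6} \cdot 1 \left(-31\right) \left(- \frac{7}{19} - 77\right) = \left(- \frac{31}{6}\right) \left(- \frac{1470}{19}\right) = \frac{7595}{19}$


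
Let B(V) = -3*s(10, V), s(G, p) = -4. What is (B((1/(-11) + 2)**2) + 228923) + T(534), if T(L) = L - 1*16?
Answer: 229453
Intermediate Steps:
T(L) = -16 + L (T(L) = L - 16 = -16 + L)
B(V) = 12 (B(V) = -3*(-4) = 12)
(B((1/(-11) + 2)**2) + 228923) + T(534) = (12 + 228923) + (-16 + 534) = 228935 + 518 = 229453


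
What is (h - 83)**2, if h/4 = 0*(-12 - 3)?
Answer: 6889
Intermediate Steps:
h = 0 (h = 4*(0*(-12 - 3)) = 4*(0*(-15)) = 4*0 = 0)
(h - 83)**2 = (0 - 83)**2 = (-83)**2 = 6889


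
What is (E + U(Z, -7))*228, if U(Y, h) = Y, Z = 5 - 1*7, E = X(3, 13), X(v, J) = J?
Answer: 2508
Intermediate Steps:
E = 13
Z = -2 (Z = 5 - 7 = -2)
(E + U(Z, -7))*228 = (13 - 2)*228 = 11*228 = 2508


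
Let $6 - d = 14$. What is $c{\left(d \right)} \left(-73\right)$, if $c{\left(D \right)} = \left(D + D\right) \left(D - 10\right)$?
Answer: $-21024$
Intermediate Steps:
$d = -8$ ($d = 6 - 14 = -8$)
$c{\left(D \right)} = 2 D \left(-10 + D\right)$
$c{\left(d \right)} \left(-73\right) = 2 \left(-8\right) \left(-10 - 8\right) \left(-73\right) = 2 \left(-8\right) \left(-18\right) \left(-73\right) = 288 \left(-73\right) = -21024$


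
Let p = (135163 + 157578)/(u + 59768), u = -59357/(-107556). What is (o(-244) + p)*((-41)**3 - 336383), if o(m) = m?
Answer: 622976461697507456/6428466365 ≈ 9.6909e+7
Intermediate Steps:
u = 59357/107556 (u = -59357*(-1/107556) = 59357/107556 ≈ 0.55187)
p = 31486050996/6428466365 (p = (135163 + 157578)/(59357/107556 + 59768) = 292741/(6428466365/107556) = 292741*(107556/6428466365) = 31486050996/6428466365 ≈ 4.8979)
(o(-244) + p)*((-41)**3 - 336383) = (-244 + 31486050996/6428466365)*((-41)**3 - 336383) = -1537059742064*(-68921 - 336383)/6428466365 = -1537059742064/6428466365*(-405304) = 622976461697507456/6428466365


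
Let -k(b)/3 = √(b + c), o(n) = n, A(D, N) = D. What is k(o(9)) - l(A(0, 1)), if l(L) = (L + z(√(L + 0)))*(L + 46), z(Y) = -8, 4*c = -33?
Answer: 368 - 3*√3/2 ≈ 365.40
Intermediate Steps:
c = -33/4 (c = (¼)*(-33) = -33/4 ≈ -8.2500)
l(L) = (-8 + L)*(46 + L) (l(L) = (L - 8)*(L + 46) = (-8 + L)*(46 + L))
k(b) = -3*√(-33/4 + b) (k(b) = -3*√(b - 33/4) = -3*√(-33/4 + b))
k(o(9)) - l(A(0, 1)) = -3*√(-33 + 4*9)/2 - (-368 + 0² + 38*0) = -3*√(-33 + 36)/2 - (-368 + 0 + 0) = -3*√3/2 - 1*(-368) = -3*√3/2 + 368 = 368 - 3*√3/2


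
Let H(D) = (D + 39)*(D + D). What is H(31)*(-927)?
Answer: -4023180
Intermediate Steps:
H(D) = 2*D*(39 + D) (H(D) = (39 + D)*(2*D) = 2*D*(39 + D))
H(31)*(-927) = (2*31*(39 + 31))*(-927) = (2*31*70)*(-927) = 4340*(-927) = -4023180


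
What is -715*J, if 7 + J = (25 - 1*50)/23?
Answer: 132990/23 ≈ 5782.2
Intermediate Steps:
J = -186/23 (J = -7 + (25 - 1*50)/23 = -7 + (25 - 50)*(1/23) = -7 - 25*1/23 = -7 - 25/23 = -186/23 ≈ -8.0870)
-715*J = -715*(-186/23) = 132990/23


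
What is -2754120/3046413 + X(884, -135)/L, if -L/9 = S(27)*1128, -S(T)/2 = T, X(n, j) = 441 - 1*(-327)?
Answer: -10468687304/11597694291 ≈ -0.90265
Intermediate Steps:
X(n, j) = 768 (X(n, j) = 441 + 327 = 768)
S(T) = -2*T
L = 548208 (L = -9*(-2*27)*1128 = -(-486)*1128 = -9*(-60912) = 548208)
-2754120/3046413 + X(884, -135)/L = -2754120/3046413 + 768/548208 = -2754120*1/3046413 + 768*(1/548208) = -918040/1015471 + 16/11421 = -10468687304/11597694291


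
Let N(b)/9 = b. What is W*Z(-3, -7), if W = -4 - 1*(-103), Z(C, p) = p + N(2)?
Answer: 1089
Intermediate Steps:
N(b) = 9*b
Z(C, p) = 18 + p (Z(C, p) = p + 9*2 = p + 18 = 18 + p)
W = 99 (W = -4 + 103 = 99)
W*Z(-3, -7) = 99*(18 - 7) = 99*11 = 1089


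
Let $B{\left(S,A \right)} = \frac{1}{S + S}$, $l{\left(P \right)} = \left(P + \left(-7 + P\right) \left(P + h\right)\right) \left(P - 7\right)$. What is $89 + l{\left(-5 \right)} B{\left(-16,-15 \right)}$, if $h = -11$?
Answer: $\frac{1273}{8} \approx 159.13$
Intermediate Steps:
$l{\left(P \right)} = \left(-7 + P\right) \left(P + \left(-11 + P\right) \left(-7 + P\right)\right)$ ($l{\left(P \right)} = \left(P + \left(-7 + P\right) \left(P - 11\right)\right) \left(P - 7\right) = \left(P + \left(-7 + P\right) \left(-11 + P\right)\right) \left(-7 + P\right) = \left(P + \left(-11 + P\right) \left(-7 + P\right)\right) \left(-7 + P\right) = \left(-7 + P\right) \left(P + \left(-11 + P\right) \left(-7 + P\right)\right)$)
$B{\left(S,A \right)} = \frac{1}{2 S}$
$89 + l{\left(-5 \right)} B{\left(-16,-15 \right)} = 89 + \left(-539 + \left(-5\right)^{3} - 24 \left(-5\right)^{2} + 196 \left(-5\right)\right) \frac{1}{2 \left(-16\right)} = 89 + \left(-539 - 125 - 600 - 980\right) \frac{1}{2} \left(- \frac{1}{16}\right) = 89 + \left(-539 - 125 - 600 - 980\right) \left(- \frac{1}{32}\right) = 89 - - \frac{561}{8} = 89 + \frac{561}{8} = \frac{1273}{8}$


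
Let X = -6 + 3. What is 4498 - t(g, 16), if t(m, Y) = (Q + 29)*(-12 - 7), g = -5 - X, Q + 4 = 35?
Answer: 5638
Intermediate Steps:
Q = 31 (Q = -4 + 35 = 31)
X = -3
g = -2 (g = -5 - 1*(-3) = -5 + 3 = -2)
t(m, Y) = -1140 (t(m, Y) = (31 + 29)*(-12 - 7) = 60*(-19) = -1140)
4498 - t(g, 16) = 4498 - 1*(-1140) = 4498 + 1140 = 5638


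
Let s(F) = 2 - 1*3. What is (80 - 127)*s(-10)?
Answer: 47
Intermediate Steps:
s(F) = -1 (s(F) = 2 - 3 = -1)
(80 - 127)*s(-10) = (80 - 127)*(-1) = -47*(-1) = 47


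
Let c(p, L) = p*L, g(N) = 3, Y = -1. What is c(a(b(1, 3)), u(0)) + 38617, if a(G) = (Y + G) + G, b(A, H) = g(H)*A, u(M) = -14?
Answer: 38547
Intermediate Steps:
b(A, H) = 3*A
a(G) = -1 + 2*G (a(G) = (-1 + G) + G = -1 + 2*G)
c(p, L) = L*p
c(a(b(1, 3)), u(0)) + 38617 = -14*(-1 + 2*(3*1)) + 38617 = -14*(-1 + 2*3) + 38617 = -14*(-1 + 6) + 38617 = -14*5 + 38617 = -70 + 38617 = 38547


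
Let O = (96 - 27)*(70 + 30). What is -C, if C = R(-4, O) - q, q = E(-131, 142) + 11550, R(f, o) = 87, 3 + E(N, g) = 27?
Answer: 11487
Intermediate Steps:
E(N, g) = 24 (E(N, g) = -3 + 27 = 24)
O = 6900 (O = 69*100 = 6900)
q = 11574 (q = 24 + 11550 = 11574)
C = -11487 (C = 87 - 1*11574 = 87 - 11574 = -11487)
-C = -1*(-11487) = 11487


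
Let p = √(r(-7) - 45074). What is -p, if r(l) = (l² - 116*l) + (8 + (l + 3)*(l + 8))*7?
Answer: -I*√44185 ≈ -210.2*I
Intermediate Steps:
r(l) = 56 + l² - 116*l + 7*(3 + l)*(8 + l) (r(l) = (l² - 116*l) + (8 + (3 + l)*(8 + l))*7 = (l² - 116*l) + (56 + 7*(3 + l)*(8 + l)) = 56 + l² - 116*l + 7*(3 + l)*(8 + l))
p = I*√44185 (p = √((224 - 39*(-7) + 8*(-7)²) - 45074) = √((224 + 273 + 8*49) - 45074) = √((224 + 273 + 392) - 45074) = √(889 - 45074) = √(-44185) = I*√44185 ≈ 210.2*I)
-p = -I*√44185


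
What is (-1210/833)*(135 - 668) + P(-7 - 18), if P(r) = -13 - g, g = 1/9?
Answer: 5706076/7497 ≈ 761.11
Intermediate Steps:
g = ⅑ ≈ 0.11111
P(r) = -118/9 (P(r) = -13 - 1*⅑ = -13 - ⅑ = -118/9)
(-1210/833)*(135 - 668) + P(-7 - 18) = (-1210/833)*(135 - 668) - 118/9 = -1210*1/833*(-533) - 118/9 = -1210/833*(-533) - 118/9 = 644930/833 - 118/9 = 5706076/7497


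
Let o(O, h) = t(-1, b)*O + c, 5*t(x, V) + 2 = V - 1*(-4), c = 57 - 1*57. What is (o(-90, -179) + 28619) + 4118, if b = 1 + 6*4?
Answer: 32251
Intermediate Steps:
c = 0 (c = 57 - 57 = 0)
b = 25 (b = 1 + 24 = 25)
t(x, V) = ⅖ + V/5 (t(x, V) = -⅖ + (V - 1*(-4))/5 = -⅖ + (V + 4)/5 = -⅖ + (4 + V)/5 = -⅖ + (⅘ + V/5) = ⅖ + V/5)
o(O, h) = 27*O/5 (o(O, h) = (⅖ + (⅕)*25)*O + 0 = (⅖ + 5)*O + 0 = 27*O/5 + 0 = 27*O/5)
(o(-90, -179) + 28619) + 4118 = ((27/5)*(-90) + 28619) + 4118 = (-486 + 28619) + 4118 = 28133 + 4118 = 32251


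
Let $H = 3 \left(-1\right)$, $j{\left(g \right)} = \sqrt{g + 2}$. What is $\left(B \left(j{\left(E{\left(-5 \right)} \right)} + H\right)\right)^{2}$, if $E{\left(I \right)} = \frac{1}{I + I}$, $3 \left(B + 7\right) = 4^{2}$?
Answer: $\frac{\left(30 - \sqrt{190}\right)^{2}}{36} \approx 7.3044$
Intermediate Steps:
$B = - \frac{5}{3}$ ($B = -7 + \frac{4^{2}}{3} = -7 + \frac{1}{3} \cdot 16 = -7 + \frac{16}{3} = - \frac{5}{3} \approx -1.6667$)
$E{\left(I \right)} = \frac{1}{2 I}$
$j{\left(g \right)} = \sqrt{2 + g}$
$H = -3$
$\left(B \left(j{\left(E{\left(-5 \right)} \right)} + H\right)\right)^{2} = \left(- \frac{5 \left(\sqrt{2 + \frac{1}{2 \left(-5\right)}} - 3\right)}{3}\right)^{2} = \left(- \frac{5 \left(\sqrt{2 + \frac{1}{2} \left(- \frac{1}{5}\right)} - 3\right)}{3}\right)^{2} = \left(- \frac{5 \left(\sqrt{2 - \frac{1}{10}} - 3\right)}{3}\right)^{2} = \left(- \frac{5 \left(\sqrt{\frac{19}{10}} - 3\right)}{3}\right)^{2} = \left(- \frac{5 \left(\frac{\sqrt{190}}{10} - 3\right)}{3}\right)^{2} = \left(- \frac{5 \left(-3 + \frac{\sqrt{190}}{10}\right)}{3}\right)^{2} = \left(5 - \frac{\sqrt{190}}{6}\right)^{2}$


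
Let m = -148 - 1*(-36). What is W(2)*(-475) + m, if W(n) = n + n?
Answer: -2012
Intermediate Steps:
m = -112 (m = -148 + 36 = -112)
W(n) = 2*n
W(2)*(-475) + m = (2*2)*(-475) - 112 = 4*(-475) - 112 = -1900 - 112 = -2012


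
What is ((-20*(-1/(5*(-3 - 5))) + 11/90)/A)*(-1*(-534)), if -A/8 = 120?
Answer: 1513/7200 ≈ 0.21014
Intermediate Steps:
A = -960 (A = -8*120 = -960)
((-20*(-1/(5*(-3 - 5))) + 11/90)/A)*(-1*(-534)) = ((-20*(-1/(5*(-3 - 5))) + 11/90)/(-960))*(-1*(-534)) = ((-20/((-5*(-8))) + 11*(1/90))*(-1/960))*534 = ((-20/40 + 11/90)*(-1/960))*534 = ((-20*1/40 + 11/90)*(-1/960))*534 = ((-½ + 11/90)*(-1/960))*534 = -17/45*(-1/960)*534 = (17/43200)*534 = 1513/7200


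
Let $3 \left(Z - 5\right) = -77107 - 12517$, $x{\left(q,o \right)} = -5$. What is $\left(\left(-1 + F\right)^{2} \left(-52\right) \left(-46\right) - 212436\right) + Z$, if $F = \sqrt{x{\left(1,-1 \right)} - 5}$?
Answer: $- \frac{791501}{3} - 4784 i \sqrt{10} \approx -2.6383 \cdot 10^{5} - 15128.0 i$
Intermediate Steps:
$F = i \sqrt{10}$ ($F = \sqrt{-5 - 5} = \sqrt{-10} = i \sqrt{10} \approx 3.1623 i$)
$Z = - \frac{89609}{3}$ ($Z = 5 + \frac{-77107 - 12517}{3} = 5 + \frac{1}{3} \left(-89624\right) = 5 - \frac{89624}{3} = - \frac{89609}{3} \approx -29870.0$)
$\left(\left(-1 + F\right)^{2} \left(-52\right) \left(-46\right) - 212436\right) + Z = \left(\left(-1 + i \sqrt{10}\right)^{2} \left(-52\right) \left(-46\right) - 212436\right) - \frac{89609}{3} = \left(- 52 \left(-1 + i \sqrt{10}\right)^{2} \left(-46\right) - 212436\right) - \frac{89609}{3} = \left(2392 \left(-1 + i \sqrt{10}\right)^{2} - 212436\right) - \frac{89609}{3} = \left(-212436 + 2392 \left(-1 + i \sqrt{10}\right)^{2}\right) - \frac{89609}{3} = - \frac{726917}{3} + 2392 \left(-1 + i \sqrt{10}\right)^{2}$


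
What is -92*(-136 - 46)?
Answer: 16744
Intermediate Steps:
-92*(-136 - 46) = -92*(-182) = 16744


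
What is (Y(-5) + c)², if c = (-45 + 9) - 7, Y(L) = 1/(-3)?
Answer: 16900/9 ≈ 1877.8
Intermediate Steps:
Y(L) = -⅓
c = -43 (c = -36 - 7 = -43)
(Y(-5) + c)² = (-⅓ - 43)² = (-130/3)² = 16900/9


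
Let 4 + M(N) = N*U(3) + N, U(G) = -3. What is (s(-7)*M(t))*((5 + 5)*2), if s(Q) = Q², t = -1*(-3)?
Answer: -9800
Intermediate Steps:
t = 3
M(N) = -4 - 2*N (M(N) = -4 + (N*(-3) + N) = -4 + (-3*N + N) = -4 - 2*N)
(s(-7)*M(t))*((5 + 5)*2) = ((-7)²*(-4 - 2*3))*((5 + 5)*2) = (49*(-4 - 6))*(10*2) = (49*(-10))*20 = -490*20 = -9800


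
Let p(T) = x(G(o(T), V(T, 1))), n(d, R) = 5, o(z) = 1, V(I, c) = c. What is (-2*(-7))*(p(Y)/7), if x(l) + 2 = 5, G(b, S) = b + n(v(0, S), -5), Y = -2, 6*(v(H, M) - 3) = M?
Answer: 6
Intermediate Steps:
v(H, M) = 3 + M/6
G(b, S) = 5 + b (G(b, S) = b + 5 = 5 + b)
x(l) = 3 (x(l) = -2 + 5 = 3)
p(T) = 3
(-2*(-7))*(p(Y)/7) = (-2*(-7))*(3/7) = 14*(3*(1/7)) = 14*(3/7) = 6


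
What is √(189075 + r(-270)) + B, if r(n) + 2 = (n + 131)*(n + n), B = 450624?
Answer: 450624 + √264133 ≈ 4.5114e+5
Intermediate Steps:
r(n) = -2 + 2*n*(131 + n) (r(n) = -2 + (n + 131)*(n + n) = -2 + (131 + n)*(2*n) = -2 + 2*n*(131 + n))
√(189075 + r(-270)) + B = √(189075 + (-2 + 2*(-270)² + 262*(-270))) + 450624 = √(189075 + (-2 + 2*72900 - 70740)) + 450624 = √(189075 + (-2 + 145800 - 70740)) + 450624 = √(189075 + 75058) + 450624 = √264133 + 450624 = 450624 + √264133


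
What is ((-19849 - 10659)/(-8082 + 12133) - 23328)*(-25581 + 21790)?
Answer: 358371706676/4051 ≈ 8.8465e+7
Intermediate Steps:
((-19849 - 10659)/(-8082 + 12133) - 23328)*(-25581 + 21790) = (-30508/4051 - 23328)*(-3791) = -94532236/4051*(-3791) = 358371706676/4051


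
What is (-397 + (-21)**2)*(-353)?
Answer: -15532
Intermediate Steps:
(-397 + (-21)**2)*(-353) = (-397 + 441)*(-353) = 44*(-353) = -15532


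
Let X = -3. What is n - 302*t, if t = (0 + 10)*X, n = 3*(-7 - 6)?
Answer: 9021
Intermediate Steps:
n = -39 (n = 3*(-13) = -39)
t = -30 (t = (0 + 10)*(-3) = 10*(-3) = -30)
n - 302*t = -39 - 302*(-30) = -39 + 9060 = 9021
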